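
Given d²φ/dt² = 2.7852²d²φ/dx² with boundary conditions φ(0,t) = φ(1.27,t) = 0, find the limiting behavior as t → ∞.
φ oscillates (no decay). Energy is conserved; the solution oscillates indefinitely as standing waves.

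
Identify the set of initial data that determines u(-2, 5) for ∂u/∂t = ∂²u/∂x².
The entire real line. The heat equation has infinite propagation speed: any initial disturbance instantly affects all points (though exponentially small far away).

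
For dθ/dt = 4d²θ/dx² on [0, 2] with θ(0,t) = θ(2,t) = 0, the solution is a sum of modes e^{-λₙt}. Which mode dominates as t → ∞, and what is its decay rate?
Eigenvalues: λₙ = 4n²π²/2².
First three modes:
  n=1: λ₁ = 4π²/2² ≈ 9.87
  n=2: λ₂ = 16π²/2² ≈ 39.478 (4× faster decay)
  n=3: λ₃ = 36π²/2² ≈ 88.826 (9× faster decay)
As t → ∞, higher modes decay exponentially faster. The n=1 mode dominates: θ ~ c₁ sin(πx/2) e^{-λ₁t}.
Decay rate: λ₁ = 4π²/2² ≈ 9.87.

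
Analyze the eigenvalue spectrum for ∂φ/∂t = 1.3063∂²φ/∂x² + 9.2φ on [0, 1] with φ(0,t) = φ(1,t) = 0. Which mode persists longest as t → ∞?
Eigenvalues: λₙ = 1.3063n²π²/1² - 9.2.
First three modes:
  n=1: λ₁ = 1.3063π² - 9.2 ≈ 3.693
  n=2: λ₂ = 5.2252π² - 9.2 ≈ 42.371
  n=3: λ₃ = 11.7567π² - 9.2 ≈ 106.834
Since 1.3063π² ≈ 12.893 > 9.2, all λₙ > 0.
The n=1 mode decays slowest → dominates as t → ∞.
Asymptotic: φ ~ c₁ sin(πx/1) e^{-λ₁t} with decay rate λ₁ ≈ 3.693.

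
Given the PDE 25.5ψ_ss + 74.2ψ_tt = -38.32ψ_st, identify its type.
Rewriting in standard form: 25.5ψ_ss + 38.32ψ_st + 74.2ψ_tt = 0. The second-order coefficients are A = 25.5, B = 38.32, C = 74.2. Since B² - 4AC = -6099.9776 < 0, this is an elliptic PDE.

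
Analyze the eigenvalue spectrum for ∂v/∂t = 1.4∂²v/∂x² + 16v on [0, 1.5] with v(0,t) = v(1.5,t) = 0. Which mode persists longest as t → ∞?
Eigenvalues: λₙ = 1.4n²π²/1.5² - 16.
First three modes:
  n=1: λ₁ = 1.4π²/1.5² - 16 ≈ -9.859
  n=2: λ₂ = 5.6π²/1.5² - 16 ≈ 8.564
  n=3: λ₃ = 12.6π²/1.5² - 16 ≈ 39.27
Since 1.4π²/1.5² ≈ 6.141 < 16, λ₁ < 0.
The n=1 mode grows fastest (−λₙ is largest for n=1) → dominates.
Asymptotic: v ~ c₁ sin(πx/1.5) e^{9.859t} (exponential growth at rate −λ₁ ≈ 9.859).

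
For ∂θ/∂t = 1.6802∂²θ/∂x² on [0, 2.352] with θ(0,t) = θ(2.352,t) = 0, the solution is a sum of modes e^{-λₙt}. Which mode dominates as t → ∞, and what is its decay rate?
Eigenvalues: λₙ = 1.6802n²π²/2.352².
First three modes:
  n=1: λ₁ = 1.6802π²/2.352² ≈ 2.998
  n=2: λ₂ = 6.7208π²/2.352² ≈ 11.991 (4× faster decay)
  n=3: λ₃ = 15.1218π²/2.352² ≈ 26.979 (9× faster decay)
As t → ∞, higher modes decay exponentially faster. The n=1 mode dominates: θ ~ c₁ sin(πx/2.352) e^{-λ₁t}.
Decay rate: λ₁ = 1.6802π²/2.352² ≈ 2.998.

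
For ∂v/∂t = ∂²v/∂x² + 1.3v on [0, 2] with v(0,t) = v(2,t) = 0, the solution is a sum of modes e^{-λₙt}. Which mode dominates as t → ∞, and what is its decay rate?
Eigenvalues: λₙ = n²π²/2² - 1.3.
First three modes:
  n=1: λ₁ = π²/2² - 1.3 ≈ 1.167
  n=2: λ₂ = 4π²/2² - 1.3 ≈ 8.57
  n=3: λ₃ = 9π²/2² - 1.3 ≈ 20.907
Since π²/2² ≈ 2.467 > 1.3, all λₙ > 0.
The n=1 mode decays slowest → dominates as t → ∞.
Asymptotic: v ~ c₁ sin(πx/2) e^{-λ₁t} with decay rate λ₁ ≈ 1.167.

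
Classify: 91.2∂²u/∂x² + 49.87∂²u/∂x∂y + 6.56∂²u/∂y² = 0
Hyperbolic (discriminant = 93.9289).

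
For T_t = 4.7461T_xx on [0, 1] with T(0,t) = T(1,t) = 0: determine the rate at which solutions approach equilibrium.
Eigenvalues: λₙ = 4.7461n²π².
First three modes:
  n=1: λ₁ = 4.7461π² ≈ 46.842
  n=2: λ₂ = 18.9844π² ≈ 187.369 (4× faster decay)
  n=3: λ₃ = 42.7149π² ≈ 421.579 (9× faster decay)
As t → ∞, higher modes decay exponentially faster. The n=1 mode dominates: T ~ c₁ sin(πx) e^{-λ₁t}.
Decay rate: λ₁ = 4.7461π² ≈ 46.842.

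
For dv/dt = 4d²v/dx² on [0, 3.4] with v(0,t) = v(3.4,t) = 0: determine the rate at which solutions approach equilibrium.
Eigenvalues: λₙ = 4n²π²/3.4².
First three modes:
  n=1: λ₁ = 4π²/3.4² ≈ 3.415
  n=2: λ₂ = 16π²/3.4² ≈ 13.66 (4× faster decay)
  n=3: λ₃ = 36π²/3.4² ≈ 30.736 (9× faster decay)
As t → ∞, higher modes decay exponentially faster. The n=1 mode dominates: v ~ c₁ sin(πx/3.4) e^{-λ₁t}.
Decay rate: λ₁ = 4π²/3.4² ≈ 3.415.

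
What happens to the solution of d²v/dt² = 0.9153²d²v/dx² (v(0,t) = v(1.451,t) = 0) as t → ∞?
v oscillates (no decay). Energy is conserved; the solution oscillates indefinitely as standing waves.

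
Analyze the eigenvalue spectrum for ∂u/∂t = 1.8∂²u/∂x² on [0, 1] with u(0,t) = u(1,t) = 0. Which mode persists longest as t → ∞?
Eigenvalues: λₙ = 1.8n²π².
First three modes:
  n=1: λ₁ = 1.8π² ≈ 17.765
  n=2: λ₂ = 7.2π² ≈ 71.061 (4× faster decay)
  n=3: λ₃ = 16.2π² ≈ 159.888 (9× faster decay)
As t → ∞, higher modes decay exponentially faster. The n=1 mode dominates: u ~ c₁ sin(πx) e^{-λ₁t}.
Decay rate: λ₁ = 1.8π² ≈ 17.765.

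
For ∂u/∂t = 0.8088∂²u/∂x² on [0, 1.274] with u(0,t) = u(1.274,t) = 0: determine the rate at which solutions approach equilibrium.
Eigenvalues: λₙ = 0.8088n²π²/1.274².
First three modes:
  n=1: λ₁ = 0.8088π²/1.274² ≈ 4.918
  n=2: λ₂ = 3.2352π²/1.274² ≈ 19.673 (4× faster decay)
  n=3: λ₃ = 7.2792π²/1.274² ≈ 44.263 (9× faster decay)
As t → ∞, higher modes decay exponentially faster. The n=1 mode dominates: u ~ c₁ sin(πx/1.274) e^{-λ₁t}.
Decay rate: λ₁ = 0.8088π²/1.274² ≈ 4.918.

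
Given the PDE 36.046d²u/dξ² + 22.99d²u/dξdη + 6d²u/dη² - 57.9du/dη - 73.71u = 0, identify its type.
The second-order coefficients are A = 36.046, B = 22.99, C = 6. Since B² - 4AC = -336.5639 < 0, this is an elliptic PDE.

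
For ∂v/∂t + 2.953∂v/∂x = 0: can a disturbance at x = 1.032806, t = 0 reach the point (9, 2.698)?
Yes. The characteristic through (9, 2.698) passes through x = 1.032806.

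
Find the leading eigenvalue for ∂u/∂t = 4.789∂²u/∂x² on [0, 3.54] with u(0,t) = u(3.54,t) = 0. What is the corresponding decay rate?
Eigenvalues: λₙ = 4.789n²π²/3.54².
First three modes:
  n=1: λ₁ = 4.789π²/3.54² ≈ 3.772
  n=2: λ₂ = 19.156π²/3.54² ≈ 15.087 (4× faster decay)
  n=3: λ₃ = 43.101π²/3.54² ≈ 33.945 (9× faster decay)
As t → ∞, higher modes decay exponentially faster. The n=1 mode dominates: u ~ c₁ sin(πx/3.54) e^{-λ₁t}.
Decay rate: λ₁ = 4.789π²/3.54² ≈ 3.772.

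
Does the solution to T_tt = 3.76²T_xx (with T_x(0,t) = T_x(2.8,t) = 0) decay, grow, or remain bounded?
T oscillates about a mean that drifts linearly in t (generically unbounded; no decay). There is no damping, so the nonconstant modes persist as standing waves (energy conserved, no decay). But with Neumann conditions at both ends the constant mode has eigenvalue 0: the spatial mean M(t) of T satisfies M'' = 0, so M(t) = M(0) + M'(0)·t. Unless the initial velocity has zero mean (∫T_t(x,0)dx = 0), the solution grows linearly in t (unbounded, though not exponentially); if it does have zero mean, the solution stays bounded and simply oscillates.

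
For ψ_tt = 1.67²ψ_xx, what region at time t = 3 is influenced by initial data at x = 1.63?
Domain of influence: [-3.38, 6.64]. Data at x = 1.63 spreads outward at speed 1.67.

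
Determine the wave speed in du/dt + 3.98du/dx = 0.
Speed = 3.98. Information travels along x - 3.98t = const (rightward).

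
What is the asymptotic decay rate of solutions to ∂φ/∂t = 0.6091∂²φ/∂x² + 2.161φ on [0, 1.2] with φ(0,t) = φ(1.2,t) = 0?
Eigenvalues: λₙ = 0.6091n²π²/1.2² - 2.161.
First three modes:
  n=1: λ₁ = 0.6091π²/1.2² - 2.161 ≈ 2.014
  n=2: λ₂ = 2.4364π²/1.2² - 2.161 ≈ 14.538
  n=3: λ₃ = 5.4819π²/1.2² - 2.161 ≈ 35.411
Since 0.6091π²/1.2² ≈ 4.175 > 2.161, all λₙ > 0.
The n=1 mode decays slowest → dominates as t → ∞.
Asymptotic: φ ~ c₁ sin(πx/1.2) e^{-λ₁t} with decay rate λ₁ ≈ 2.014.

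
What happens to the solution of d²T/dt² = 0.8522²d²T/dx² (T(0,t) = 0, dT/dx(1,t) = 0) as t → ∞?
T oscillates (no decay). Energy is conserved; the solution oscillates indefinitely as standing waves.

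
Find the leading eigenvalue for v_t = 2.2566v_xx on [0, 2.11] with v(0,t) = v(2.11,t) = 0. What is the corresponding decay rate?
Eigenvalues: λₙ = 2.2566n²π²/2.11².
First three modes:
  n=1: λ₁ = 2.2566π²/2.11² ≈ 5.003
  n=2: λ₂ = 9.0264π²/2.11² ≈ 20.01 (4× faster decay)
  n=3: λ₃ = 20.3094π²/2.11² ≈ 45.023 (9× faster decay)
As t → ∞, higher modes decay exponentially faster. The n=1 mode dominates: v ~ c₁ sin(πx/2.11) e^{-λ₁t}.
Decay rate: λ₁ = 2.2566π²/2.11² ≈ 5.003.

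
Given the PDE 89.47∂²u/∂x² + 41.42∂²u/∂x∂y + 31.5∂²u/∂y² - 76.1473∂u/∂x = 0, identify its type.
The second-order coefficients are A = 89.47, B = 41.42, C = 31.5. Since B² - 4AC = -9557.6036 < 0, this is an elliptic PDE.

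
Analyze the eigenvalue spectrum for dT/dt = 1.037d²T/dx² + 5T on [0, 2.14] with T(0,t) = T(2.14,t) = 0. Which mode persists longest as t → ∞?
Eigenvalues: λₙ = 1.037n²π²/2.14² - 5.
First three modes:
  n=1: λ₁ = 1.037π²/2.14² - 5 ≈ -2.765
  n=2: λ₂ = 4.148π²/2.14² - 5 ≈ 3.939
  n=3: λ₃ = 9.333π²/2.14² - 5 ≈ 15.114
Since 1.037π²/2.14² ≈ 2.235 < 5, λ₁ < 0.
The n=1 mode grows fastest (−λₙ is largest for n=1) → dominates.
Asymptotic: T ~ c₁ sin(πx/2.14) e^{2.765t} (exponential growth at rate −λ₁ ≈ 2.765).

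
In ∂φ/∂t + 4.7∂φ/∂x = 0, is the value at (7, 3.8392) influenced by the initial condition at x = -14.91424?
No. Only data at x = -11.04424 affects (7, 3.8392). Advection has one-way propagation along characteristics.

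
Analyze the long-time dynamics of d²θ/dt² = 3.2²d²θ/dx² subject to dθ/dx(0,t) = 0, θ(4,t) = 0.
Long-time behavior: θ oscillates (no decay). Energy is conserved; the solution oscillates indefinitely as standing waves.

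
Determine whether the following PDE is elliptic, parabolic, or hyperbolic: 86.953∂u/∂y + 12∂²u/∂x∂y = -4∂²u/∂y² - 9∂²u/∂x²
Rewriting in standard form: 9∂²u/∂x² + 12∂²u/∂x∂y + 4∂²u/∂y² + 86.953∂u/∂y = 0. Coefficients: A = 9, B = 12, C = 4. B² - 4AC = 0, which is zero, so the equation is parabolic.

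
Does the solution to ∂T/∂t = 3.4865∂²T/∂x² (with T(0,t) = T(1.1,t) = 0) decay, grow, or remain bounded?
T → 0. Heat diffuses out through both boundaries.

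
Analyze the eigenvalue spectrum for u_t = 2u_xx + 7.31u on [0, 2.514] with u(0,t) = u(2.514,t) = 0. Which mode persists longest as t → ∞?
Eigenvalues: λₙ = 2n²π²/2.514² - 7.31.
First three modes:
  n=1: λ₁ = 2π²/2.514² - 7.31 ≈ -4.187
  n=2: λ₂ = 8π²/2.514² - 7.31 ≈ 5.183
  n=3: λ₃ = 18π²/2.514² - 7.31 ≈ 20.799
Since 2π²/2.514² ≈ 3.123 < 7.31, λ₁ < 0.
The n=1 mode grows fastest (−λₙ is largest for n=1) → dominates.
Asymptotic: u ~ c₁ sin(πx/2.514) e^{4.187t} (exponential growth at rate −λ₁ ≈ 4.187).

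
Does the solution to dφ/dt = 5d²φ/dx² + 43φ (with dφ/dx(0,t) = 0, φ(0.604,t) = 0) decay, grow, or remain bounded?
φ grows unboundedly. Reaction dominates diffusion (r=43 > κπ²/(4L²)≈33.82); solution grows exponentially.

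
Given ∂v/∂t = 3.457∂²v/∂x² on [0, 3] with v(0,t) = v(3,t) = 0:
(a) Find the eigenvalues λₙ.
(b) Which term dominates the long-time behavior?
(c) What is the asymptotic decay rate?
Eigenvalues: λₙ = 3.457n²π²/3².
First three modes:
  n=1: λ₁ = 3.457π²/3² ≈ 3.791
  n=2: λ₂ = 13.828π²/3² ≈ 15.164 (4× faster decay)
  n=3: λ₃ = 31.113π²/3² ≈ 34.119 (9× faster decay)
As t → ∞, higher modes decay exponentially faster. The n=1 mode dominates: v ~ c₁ sin(πx/3) e^{-λ₁t}.
Decay rate: λ₁ = 3.457π²/3² ≈ 3.791.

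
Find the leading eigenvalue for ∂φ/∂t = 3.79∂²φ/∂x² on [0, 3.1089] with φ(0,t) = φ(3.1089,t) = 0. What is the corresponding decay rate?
Eigenvalues: λₙ = 3.79n²π²/3.1089².
First three modes:
  n=1: λ₁ = 3.79π²/3.1089² ≈ 3.87
  n=2: λ₂ = 15.16π²/3.1089² ≈ 15.481 (4× faster decay)
  n=3: λ₃ = 34.11π²/3.1089² ≈ 34.831 (9× faster decay)
As t → ∞, higher modes decay exponentially faster. The n=1 mode dominates: φ ~ c₁ sin(πx/3.1089) e^{-λ₁t}.
Decay rate: λ₁ = 3.79π²/3.1089² ≈ 3.87.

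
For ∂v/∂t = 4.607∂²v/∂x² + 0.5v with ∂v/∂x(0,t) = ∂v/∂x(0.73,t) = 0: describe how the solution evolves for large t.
v grows unboundedly. With Neumann BCs the constant mode has diffusion eigenvalue 0, so any r > 0 makes it grow like e^(0.5t); solution grows exponentially.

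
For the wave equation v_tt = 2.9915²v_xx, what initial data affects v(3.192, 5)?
Domain of dependence: [-11.7655, 18.1495]. Signals travel at speed 2.9915, so data within |x - 3.192| ≤ 2.9915·5 = 14.9575 can reach the point.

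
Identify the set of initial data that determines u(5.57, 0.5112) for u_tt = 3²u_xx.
Domain of dependence: [4.0364, 7.1036]. Signals travel at speed 3, so data within |x - 5.57| ≤ 3·0.5112 = 1.5336 can reach the point.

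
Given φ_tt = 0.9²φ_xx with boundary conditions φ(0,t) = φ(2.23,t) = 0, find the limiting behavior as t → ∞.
φ oscillates (no decay). Energy is conserved; the solution oscillates indefinitely as standing waves.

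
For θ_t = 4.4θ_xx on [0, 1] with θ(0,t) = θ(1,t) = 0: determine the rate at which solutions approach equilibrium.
Eigenvalues: λₙ = 4.4n²π².
First three modes:
  n=1: λ₁ = 4.4π² ≈ 43.426
  n=2: λ₂ = 17.6π² ≈ 173.705 (4× faster decay)
  n=3: λ₃ = 39.6π² ≈ 390.836 (9× faster decay)
As t → ∞, higher modes decay exponentially faster. The n=1 mode dominates: θ ~ c₁ sin(πx) e^{-λ₁t}.
Decay rate: λ₁ = 4.4π² ≈ 43.426.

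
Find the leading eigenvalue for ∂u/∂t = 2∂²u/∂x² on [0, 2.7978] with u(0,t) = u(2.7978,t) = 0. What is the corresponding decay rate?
Eigenvalues: λₙ = 2n²π²/2.7978².
First three modes:
  n=1: λ₁ = 2π²/2.7978² ≈ 2.522
  n=2: λ₂ = 8π²/2.7978² ≈ 10.087 (4× faster decay)
  n=3: λ₃ = 18π²/2.7978² ≈ 22.695 (9× faster decay)
As t → ∞, higher modes decay exponentially faster. The n=1 mode dominates: u ~ c₁ sin(πx/2.7978) e^{-λ₁t}.
Decay rate: λ₁ = 2π²/2.7978² ≈ 2.522.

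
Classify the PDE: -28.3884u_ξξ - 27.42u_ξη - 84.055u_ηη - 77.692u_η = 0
A = -28.3884, B = -27.42, C = -84.055. Discriminant B² - 4AC = -8792.891448. Since -8792.891448 < 0, elliptic.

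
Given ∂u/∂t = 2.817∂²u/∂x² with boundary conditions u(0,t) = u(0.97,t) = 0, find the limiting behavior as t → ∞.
u → 0. Heat diffuses out through both boundaries.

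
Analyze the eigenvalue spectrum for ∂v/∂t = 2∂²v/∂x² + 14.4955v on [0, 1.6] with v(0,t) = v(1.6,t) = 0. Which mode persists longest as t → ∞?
Eigenvalues: λₙ = 2n²π²/1.6² - 14.4955.
First three modes:
  n=1: λ₁ = 2π²/1.6² - 14.4955 ≈ -6.785
  n=2: λ₂ = 8π²/1.6² - 14.4955 ≈ 16.347
  n=3: λ₃ = 18π²/1.6² - 14.4955 ≈ 54.9
Since 2π²/1.6² ≈ 7.711 < 14.4955, λ₁ < 0.
The n=1 mode grows fastest (−λₙ is largest for n=1) → dominates.
Asymptotic: v ~ c₁ sin(πx/1.6) e^{6.785t} (exponential growth at rate −λ₁ ≈ 6.785).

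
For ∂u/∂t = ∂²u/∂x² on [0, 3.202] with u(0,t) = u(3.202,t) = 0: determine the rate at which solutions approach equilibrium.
Eigenvalues: λₙ = n²π²/3.202².
First three modes:
  n=1: λ₁ = π²/3.202² ≈ 0.963
  n=2: λ₂ = 4π²/3.202² ≈ 3.85 (4× faster decay)
  n=3: λ₃ = 9π²/3.202² ≈ 8.664 (9× faster decay)
As t → ∞, higher modes decay exponentially faster. The n=1 mode dominates: u ~ c₁ sin(πx/3.202) e^{-λ₁t}.
Decay rate: λ₁ = π²/3.202² ≈ 0.963.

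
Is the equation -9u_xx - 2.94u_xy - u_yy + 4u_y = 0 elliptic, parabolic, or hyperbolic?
Computing B² - 4AC with A = -9, B = -2.94, C = -1: discriminant = -27.3564 (negative). Answer: elliptic.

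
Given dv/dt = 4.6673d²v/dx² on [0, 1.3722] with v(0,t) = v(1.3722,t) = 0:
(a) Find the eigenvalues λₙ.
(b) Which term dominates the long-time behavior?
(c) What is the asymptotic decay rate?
Eigenvalues: λₙ = 4.6673n²π²/1.3722².
First three modes:
  n=1: λ₁ = 4.6673π²/1.3722² ≈ 24.464
  n=2: λ₂ = 18.6692π²/1.3722² ≈ 97.857 (4× faster decay)
  n=3: λ₃ = 42.0057π²/1.3722² ≈ 220.178 (9× faster decay)
As t → ∞, higher modes decay exponentially faster. The n=1 mode dominates: v ~ c₁ sin(πx/1.3722) e^{-λ₁t}.
Decay rate: λ₁ = 4.6673π²/1.3722² ≈ 24.464.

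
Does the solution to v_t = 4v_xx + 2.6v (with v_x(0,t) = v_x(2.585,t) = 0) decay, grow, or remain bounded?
v grows unboundedly. With Neumann BCs the constant mode has diffusion eigenvalue 0, so any r > 0 makes it grow like e^(2.6t); solution grows exponentially.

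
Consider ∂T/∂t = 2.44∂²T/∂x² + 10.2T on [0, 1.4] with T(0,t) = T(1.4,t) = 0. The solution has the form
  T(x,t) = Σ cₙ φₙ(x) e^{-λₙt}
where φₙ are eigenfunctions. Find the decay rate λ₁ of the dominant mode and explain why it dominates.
Eigenvalues: λₙ = 2.44n²π²/1.4² - 10.2.
First three modes:
  n=1: λ₁ = 2.44π²/1.4² - 10.2 ≈ 2.087
  n=2: λ₂ = 9.76π²/1.4² - 10.2 ≈ 38.947
  n=3: λ₃ = 21.96π²/1.4² - 10.2 ≈ 100.38
Since 2.44π²/1.4² ≈ 12.287 > 10.2, all λₙ > 0.
The n=1 mode decays slowest → dominates as t → ∞.
Asymptotic: T ~ c₁ sin(πx/1.4) e^{-λ₁t} with decay rate λ₁ ≈ 2.087.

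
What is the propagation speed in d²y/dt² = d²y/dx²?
Speed = 1. Information travels along characteristics x = x₀ ± 1t.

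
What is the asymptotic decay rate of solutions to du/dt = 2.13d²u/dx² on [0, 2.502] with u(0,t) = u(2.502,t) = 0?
Eigenvalues: λₙ = 2.13n²π²/2.502².
First three modes:
  n=1: λ₁ = 2.13π²/2.502² ≈ 3.358
  n=2: λ₂ = 8.52π²/2.502² ≈ 13.433 (4× faster decay)
  n=3: λ₃ = 19.17π²/2.502² ≈ 30.224 (9× faster decay)
As t → ∞, higher modes decay exponentially faster. The n=1 mode dominates: u ~ c₁ sin(πx/2.502) e^{-λ₁t}.
Decay rate: λ₁ = 2.13π²/2.502² ≈ 3.358.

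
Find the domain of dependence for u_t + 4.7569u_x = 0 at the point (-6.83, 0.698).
A single point: x = -10.1503162. The characteristic through (-6.83, 0.698) is x - 4.7569t = const, so x = -6.83 - 4.7569·0.698 = -10.1503162.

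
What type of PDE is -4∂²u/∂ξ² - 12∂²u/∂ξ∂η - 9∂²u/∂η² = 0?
With A = -4, B = -12, C = -9, the discriminant is 0. This is a parabolic PDE.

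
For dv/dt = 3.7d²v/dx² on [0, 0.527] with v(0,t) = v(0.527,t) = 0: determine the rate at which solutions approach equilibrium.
Eigenvalues: λₙ = 3.7n²π²/0.527².
First three modes:
  n=1: λ₁ = 3.7π²/0.527² ≈ 131.486
  n=2: λ₂ = 14.8π²/0.527² ≈ 525.945 (4× faster decay)
  n=3: λ₃ = 33.3π²/0.527² ≈ 1183.376 (9× faster decay)
As t → ∞, higher modes decay exponentially faster. The n=1 mode dominates: v ~ c₁ sin(πx/0.527) e^{-λ₁t}.
Decay rate: λ₁ = 3.7π²/0.527² ≈ 131.486.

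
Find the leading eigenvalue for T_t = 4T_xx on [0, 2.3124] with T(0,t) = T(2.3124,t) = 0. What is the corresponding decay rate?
Eigenvalues: λₙ = 4n²π²/2.3124².
First three modes:
  n=1: λ₁ = 4π²/2.3124² ≈ 7.383
  n=2: λ₂ = 16π²/2.3124² ≈ 29.532 (4× faster decay)
  n=3: λ₃ = 36π²/2.3124² ≈ 66.447 (9× faster decay)
As t → ∞, higher modes decay exponentially faster. The n=1 mode dominates: T ~ c₁ sin(πx/2.3124) e^{-λ₁t}.
Decay rate: λ₁ = 4π²/2.3124² ≈ 7.383.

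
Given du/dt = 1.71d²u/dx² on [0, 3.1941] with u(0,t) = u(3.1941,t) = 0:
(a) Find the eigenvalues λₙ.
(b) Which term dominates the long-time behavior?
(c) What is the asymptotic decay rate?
Eigenvalues: λₙ = 1.71n²π²/3.1941².
First three modes:
  n=1: λ₁ = 1.71π²/3.1941² ≈ 1.654
  n=2: λ₂ = 6.84π²/3.1941² ≈ 6.617 (4× faster decay)
  n=3: λ₃ = 15.39π²/3.1941² ≈ 14.888 (9× faster decay)
As t → ∞, higher modes decay exponentially faster. The n=1 mode dominates: u ~ c₁ sin(πx/3.1941) e^{-λ₁t}.
Decay rate: λ₁ = 1.71π²/3.1941² ≈ 1.654.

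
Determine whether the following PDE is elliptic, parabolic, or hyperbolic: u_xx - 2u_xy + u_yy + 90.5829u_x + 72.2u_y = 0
Coefficients: A = 1, B = -2, C = 1. B² - 4AC = 0, which is zero, so the equation is parabolic.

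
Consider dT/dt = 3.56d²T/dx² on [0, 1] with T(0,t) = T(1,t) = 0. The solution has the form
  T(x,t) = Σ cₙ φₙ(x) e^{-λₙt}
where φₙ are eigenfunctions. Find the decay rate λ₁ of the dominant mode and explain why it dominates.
Eigenvalues: λₙ = 3.56n²π².
First three modes:
  n=1: λ₁ = 3.56π² ≈ 35.136
  n=2: λ₂ = 14.24π² ≈ 140.543 (4× faster decay)
  n=3: λ₃ = 32.04π² ≈ 316.222 (9× faster decay)
As t → ∞, higher modes decay exponentially faster. The n=1 mode dominates: T ~ c₁ sin(πx) e^{-λ₁t}.
Decay rate: λ₁ = 3.56π² ≈ 35.136.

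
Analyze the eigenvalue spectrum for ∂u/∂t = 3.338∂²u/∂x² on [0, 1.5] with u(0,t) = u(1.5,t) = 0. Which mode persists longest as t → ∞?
Eigenvalues: λₙ = 3.338n²π²/1.5².
First three modes:
  n=1: λ₁ = 3.338π²/1.5² ≈ 14.642
  n=2: λ₂ = 13.352π²/1.5² ≈ 58.568 (4× faster decay)
  n=3: λ₃ = 30.042π²/1.5² ≈ 131.779 (9× faster decay)
As t → ∞, higher modes decay exponentially faster. The n=1 mode dominates: u ~ c₁ sin(πx/1.5) e^{-λ₁t}.
Decay rate: λ₁ = 3.338π²/1.5² ≈ 14.642.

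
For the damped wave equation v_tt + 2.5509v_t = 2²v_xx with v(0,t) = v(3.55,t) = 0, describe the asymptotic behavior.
v → 0. Damping (γ=2.5509) dissipates energy; oscillations decay exponentially.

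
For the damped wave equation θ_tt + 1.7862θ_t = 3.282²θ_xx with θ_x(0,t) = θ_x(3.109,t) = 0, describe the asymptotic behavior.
θ → constant (steady state). Damping (γ=1.7862) dissipates the nonconstant modes; with Neumann BCs the spatial average obeys M''+γM'=0 and tends to a finite limit.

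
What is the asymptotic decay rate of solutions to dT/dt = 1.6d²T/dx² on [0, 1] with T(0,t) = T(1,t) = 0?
Eigenvalues: λₙ = 1.6n²π².
First three modes:
  n=1: λ₁ = 1.6π² ≈ 15.791
  n=2: λ₂ = 6.4π² ≈ 63.165 (4× faster decay)
  n=3: λ₃ = 14.4π² ≈ 142.122 (9× faster decay)
As t → ∞, higher modes decay exponentially faster. The n=1 mode dominates: T ~ c₁ sin(πx) e^{-λ₁t}.
Decay rate: λ₁ = 1.6π² ≈ 15.791.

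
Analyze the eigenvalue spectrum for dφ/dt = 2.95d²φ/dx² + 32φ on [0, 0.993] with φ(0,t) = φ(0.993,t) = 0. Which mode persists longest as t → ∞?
Eigenvalues: λₙ = 2.95n²π²/0.993² - 32.
First three modes:
  n=1: λ₁ = 2.95π²/0.993² - 32 ≈ -2.473
  n=2: λ₂ = 11.8π²/0.993² - 32 ≈ 86.109
  n=3: λ₃ = 26.55π²/0.993² - 32 ≈ 233.745
Since 2.95π²/0.993² ≈ 29.527 < 32, λ₁ < 0.
The n=1 mode grows fastest (−λₙ is largest for n=1) → dominates.
Asymptotic: φ ~ c₁ sin(πx/0.993) e^{2.473t} (exponential growth at rate −λ₁ ≈ 2.473).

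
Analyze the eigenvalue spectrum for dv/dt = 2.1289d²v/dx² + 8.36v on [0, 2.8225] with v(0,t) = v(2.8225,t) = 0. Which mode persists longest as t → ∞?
Eigenvalues: λₙ = 2.1289n²π²/2.8225² - 8.36.
First three modes:
  n=1: λ₁ = 2.1289π²/2.8225² - 8.36 ≈ -5.723
  n=2: λ₂ = 8.5156π²/2.8225² - 8.36 ≈ 2.19
  n=3: λ₃ = 19.1601π²/2.8225² - 8.36 ≈ 15.377
Since 2.1289π²/2.8225² ≈ 2.637 < 8.36, λ₁ < 0.
The n=1 mode grows fastest (−λₙ is largest for n=1) → dominates.
Asymptotic: v ~ c₁ sin(πx/2.8225) e^{5.723t} (exponential growth at rate −λ₁ ≈ 5.723).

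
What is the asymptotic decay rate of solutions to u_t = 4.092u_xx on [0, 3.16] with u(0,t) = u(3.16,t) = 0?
Eigenvalues: λₙ = 4.092n²π²/3.16².
First three modes:
  n=1: λ₁ = 4.092π²/3.16² ≈ 4.044
  n=2: λ₂ = 16.368π²/3.16² ≈ 16.178 (4× faster decay)
  n=3: λ₃ = 36.828π²/3.16² ≈ 36.4 (9× faster decay)
As t → ∞, higher modes decay exponentially faster. The n=1 mode dominates: u ~ c₁ sin(πx/3.16) e^{-λ₁t}.
Decay rate: λ₁ = 4.092π²/3.16² ≈ 4.044.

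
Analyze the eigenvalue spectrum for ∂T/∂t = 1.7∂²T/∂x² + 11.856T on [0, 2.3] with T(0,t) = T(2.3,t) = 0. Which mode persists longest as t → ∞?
Eigenvalues: λₙ = 1.7n²π²/2.3² - 11.856.
First three modes:
  n=1: λ₁ = 1.7π²/2.3² - 11.856 ≈ -8.684
  n=2: λ₂ = 6.8π²/2.3² - 11.856 ≈ 0.831
  n=3: λ₃ = 15.3π²/2.3² - 11.856 ≈ 16.689
Since 1.7π²/2.3² ≈ 3.172 < 11.856, λ₁ < 0.
The n=1 mode grows fastest (−λₙ is largest for n=1) → dominates.
Asymptotic: T ~ c₁ sin(πx/2.3) e^{8.684t} (exponential growth at rate −λ₁ ≈ 8.684).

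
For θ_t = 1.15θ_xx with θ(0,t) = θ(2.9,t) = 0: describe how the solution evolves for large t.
θ → 0. Heat diffuses out through both boundaries.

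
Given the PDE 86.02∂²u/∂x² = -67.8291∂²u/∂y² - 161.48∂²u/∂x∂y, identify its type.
Rewriting in standard form: 86.02∂²u/∂x² + 161.48∂²u/∂x∂y + 67.8291∂²u/∂y² = 0. The second-order coefficients are A = 86.02, B = 161.48, C = 67.8291. Since B² - 4AC = 2737.153672 > 0, this is a hyperbolic PDE.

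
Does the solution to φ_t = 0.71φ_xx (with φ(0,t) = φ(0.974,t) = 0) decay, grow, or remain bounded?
φ → 0. Heat diffuses out through both boundaries.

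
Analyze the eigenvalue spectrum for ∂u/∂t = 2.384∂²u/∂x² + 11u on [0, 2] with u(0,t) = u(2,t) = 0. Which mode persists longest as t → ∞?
Eigenvalues: λₙ = 2.384n²π²/2² - 11.
First three modes:
  n=1: λ₁ = 2.384π²/2² - 11 ≈ -5.118
  n=2: λ₂ = 9.536π²/2² - 11 ≈ 12.529
  n=3: λ₃ = 21.456π²/2² - 11 ≈ 41.941
Since 2.384π²/2² ≈ 5.882 < 11, λ₁ < 0.
The n=1 mode grows fastest (−λₙ is largest for n=1) → dominates.
Asymptotic: u ~ c₁ sin(πx/2) e^{5.118t} (exponential growth at rate −λ₁ ≈ 5.118).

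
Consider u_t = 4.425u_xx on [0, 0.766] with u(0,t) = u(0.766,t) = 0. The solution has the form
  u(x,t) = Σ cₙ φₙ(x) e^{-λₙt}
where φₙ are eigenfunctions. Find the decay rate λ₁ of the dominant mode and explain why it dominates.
Eigenvalues: λₙ = 4.425n²π²/0.766².
First three modes:
  n=1: λ₁ = 4.425π²/0.766² ≈ 74.431
  n=2: λ₂ = 17.7π²/0.766² ≈ 297.725 (4× faster decay)
  n=3: λ₃ = 39.825π²/0.766² ≈ 669.882 (9× faster decay)
As t → ∞, higher modes decay exponentially faster. The n=1 mode dominates: u ~ c₁ sin(πx/0.766) e^{-λ₁t}.
Decay rate: λ₁ = 4.425π²/0.766² ≈ 74.431.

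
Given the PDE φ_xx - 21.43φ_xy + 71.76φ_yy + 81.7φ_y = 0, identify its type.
The second-order coefficients are A = 1, B = -21.43, C = 71.76. Since B² - 4AC = 172.2049 > 0, this is a hyperbolic PDE.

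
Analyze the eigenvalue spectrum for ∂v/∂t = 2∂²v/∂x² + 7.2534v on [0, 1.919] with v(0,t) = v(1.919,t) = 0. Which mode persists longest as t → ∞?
Eigenvalues: λₙ = 2n²π²/1.919² - 7.2534.
First three modes:
  n=1: λ₁ = 2π²/1.919² - 7.2534 ≈ -1.893
  n=2: λ₂ = 8π²/1.919² - 7.2534 ≈ 14.187
  n=3: λ₃ = 18π²/1.919² - 7.2534 ≈ 40.988
Since 2π²/1.919² ≈ 5.36 < 7.2534, λ₁ < 0.
The n=1 mode grows fastest (−λₙ is largest for n=1) → dominates.
Asymptotic: v ~ c₁ sin(πx/1.919) e^{1.893t} (exponential growth at rate −λ₁ ≈ 1.893).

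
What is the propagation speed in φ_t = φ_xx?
Infinite. The heat equation is parabolic, not hyperbolic, so disturbances propagate instantly.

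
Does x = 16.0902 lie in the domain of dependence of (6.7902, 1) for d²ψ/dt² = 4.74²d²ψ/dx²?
No. The domain of dependence is [2.0502, 11.5302], and 16.0902 is outside this interval.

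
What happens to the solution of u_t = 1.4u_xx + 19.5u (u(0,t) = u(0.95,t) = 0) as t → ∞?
u grows unboundedly. Reaction dominates diffusion (r=19.5 > κπ²/L²≈15.31); solution grows exponentially.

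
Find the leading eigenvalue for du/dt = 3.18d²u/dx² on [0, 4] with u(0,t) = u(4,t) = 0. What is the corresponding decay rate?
Eigenvalues: λₙ = 3.18n²π²/4².
First three modes:
  n=1: λ₁ = 3.18π²/4² ≈ 1.962
  n=2: λ₂ = 12.72π²/4² ≈ 7.846 (4× faster decay)
  n=3: λ₃ = 28.62π²/4² ≈ 17.654 (9× faster decay)
As t → ∞, higher modes decay exponentially faster. The n=1 mode dominates: u ~ c₁ sin(πx/4) e^{-λ₁t}.
Decay rate: λ₁ = 3.18π²/4² ≈ 1.962.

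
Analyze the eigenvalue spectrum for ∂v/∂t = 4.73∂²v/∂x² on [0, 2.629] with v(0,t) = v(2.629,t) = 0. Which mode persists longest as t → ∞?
Eigenvalues: λₙ = 4.73n²π²/2.629².
First three modes:
  n=1: λ₁ = 4.73π²/2.629² ≈ 6.754
  n=2: λ₂ = 18.92π²/2.629² ≈ 27.017 (4× faster decay)
  n=3: λ₃ = 42.57π²/2.629² ≈ 60.789 (9× faster decay)
As t → ∞, higher modes decay exponentially faster. The n=1 mode dominates: v ~ c₁ sin(πx/2.629) e^{-λ₁t}.
Decay rate: λ₁ = 4.73π²/2.629² ≈ 6.754.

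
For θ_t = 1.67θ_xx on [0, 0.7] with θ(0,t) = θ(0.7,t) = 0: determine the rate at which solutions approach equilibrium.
Eigenvalues: λₙ = 1.67n²π²/0.7².
First three modes:
  n=1: λ₁ = 1.67π²/0.7² ≈ 33.637
  n=2: λ₂ = 6.68π²/0.7² ≈ 134.549 (4× faster decay)
  n=3: λ₃ = 15.03π²/0.7² ≈ 302.735 (9× faster decay)
As t → ∞, higher modes decay exponentially faster. The n=1 mode dominates: θ ~ c₁ sin(πx/0.7) e^{-λ₁t}.
Decay rate: λ₁ = 1.67π²/0.7² ≈ 33.637.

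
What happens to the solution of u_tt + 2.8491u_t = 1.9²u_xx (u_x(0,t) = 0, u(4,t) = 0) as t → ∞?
u → 0. Damping (γ=2.8491) dissipates energy; oscillations decay exponentially.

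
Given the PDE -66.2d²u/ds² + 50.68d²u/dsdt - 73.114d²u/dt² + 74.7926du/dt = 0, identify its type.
The second-order coefficients are A = -66.2, B = 50.68, C = -73.114. Since B² - 4AC = -16792.1248 < 0, this is an elliptic PDE.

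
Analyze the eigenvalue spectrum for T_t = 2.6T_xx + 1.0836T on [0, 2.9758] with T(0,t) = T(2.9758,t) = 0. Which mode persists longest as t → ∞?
Eigenvalues: λₙ = 2.6n²π²/2.9758² - 1.0836.
First three modes:
  n=1: λ₁ = 2.6π²/2.9758² - 1.0836 ≈ 1.814
  n=2: λ₂ = 10.4π²/2.9758² - 1.0836 ≈ 10.508
  n=3: λ₃ = 23.4π²/2.9758² - 1.0836 ≈ 24.996
Since 2.6π²/2.9758² ≈ 2.898 > 1.0836, all λₙ > 0.
The n=1 mode decays slowest → dominates as t → ∞.
Asymptotic: T ~ c₁ sin(πx/2.9758) e^{-λ₁t} with decay rate λ₁ ≈ 1.814.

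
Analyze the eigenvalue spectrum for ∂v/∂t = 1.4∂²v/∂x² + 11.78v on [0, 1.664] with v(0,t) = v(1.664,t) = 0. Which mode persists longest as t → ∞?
Eigenvalues: λₙ = 1.4n²π²/1.664² - 11.78.
First three modes:
  n=1: λ₁ = 1.4π²/1.664² - 11.78 ≈ -6.79
  n=2: λ₂ = 5.6π²/1.664² - 11.78 ≈ 8.181
  n=3: λ₃ = 12.6π²/1.664² - 11.78 ≈ 33.132
Since 1.4π²/1.664² ≈ 4.99 < 11.78, λ₁ < 0.
The n=1 mode grows fastest (−λₙ is largest for n=1) → dominates.
Asymptotic: v ~ c₁ sin(πx/1.664) e^{6.79t} (exponential growth at rate −λ₁ ≈ 6.79).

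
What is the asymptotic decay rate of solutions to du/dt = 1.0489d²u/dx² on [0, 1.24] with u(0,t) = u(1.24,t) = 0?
Eigenvalues: λₙ = 1.0489n²π²/1.24².
First three modes:
  n=1: λ₁ = 1.0489π²/1.24² ≈ 6.733
  n=2: λ₂ = 4.1956π²/1.24² ≈ 26.931 (4× faster decay)
  n=3: λ₃ = 9.4401π²/1.24² ≈ 60.594 (9× faster decay)
As t → ∞, higher modes decay exponentially faster. The n=1 mode dominates: u ~ c₁ sin(πx/1.24) e^{-λ₁t}.
Decay rate: λ₁ = 1.0489π²/1.24² ≈ 6.733.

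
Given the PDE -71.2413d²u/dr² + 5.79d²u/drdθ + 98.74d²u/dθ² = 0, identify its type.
The second-order coefficients are A = -71.2413, B = 5.79, C = 98.74. Since B² - 4AC = 28170.987948 > 0, this is a hyperbolic PDE.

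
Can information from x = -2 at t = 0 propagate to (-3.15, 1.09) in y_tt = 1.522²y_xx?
Yes. The domain of dependence is [-4.80898, -1.49102], and -2 ∈ [-4.80898, -1.49102].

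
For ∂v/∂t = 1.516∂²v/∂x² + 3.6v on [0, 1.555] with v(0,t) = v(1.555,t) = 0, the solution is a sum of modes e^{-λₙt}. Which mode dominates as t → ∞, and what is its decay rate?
Eigenvalues: λₙ = 1.516n²π²/1.555² - 3.6.
First three modes:
  n=1: λ₁ = 1.516π²/1.555² - 3.6 ≈ 2.588
  n=2: λ₂ = 6.064π²/1.555² - 3.6 ≈ 21.151
  n=3: λ₃ = 13.644π²/1.555² - 3.6 ≈ 52.09
Since 1.516π²/1.555² ≈ 6.188 > 3.6, all λₙ > 0.
The n=1 mode decays slowest → dominates as t → ∞.
Asymptotic: v ~ c₁ sin(πx/1.555) e^{-λ₁t} with decay rate λ₁ ≈ 2.588.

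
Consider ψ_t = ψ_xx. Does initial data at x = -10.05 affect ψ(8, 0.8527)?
Yes, for any finite x. The heat equation has infinite propagation speed, so all initial data affects all points at any t > 0.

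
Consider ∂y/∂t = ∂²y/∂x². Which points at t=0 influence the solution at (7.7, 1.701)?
The entire real line. The heat equation has infinite propagation speed: any initial disturbance instantly affects all points (though exponentially small far away).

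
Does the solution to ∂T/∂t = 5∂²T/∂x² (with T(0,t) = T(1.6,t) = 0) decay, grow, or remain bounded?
T → 0. Heat diffuses out through both boundaries.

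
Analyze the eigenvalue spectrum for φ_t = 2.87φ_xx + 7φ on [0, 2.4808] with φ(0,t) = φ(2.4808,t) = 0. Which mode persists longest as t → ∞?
Eigenvalues: λₙ = 2.87n²π²/2.4808² - 7.
First three modes:
  n=1: λ₁ = 2.87π²/2.4808² - 7 ≈ -2.397
  n=2: λ₂ = 11.48π²/2.4808² - 7 ≈ 11.41
  n=3: λ₃ = 25.83π²/2.4808² - 7 ≈ 34.423
Since 2.87π²/2.4808² ≈ 4.603 < 7, λ₁ < 0.
The n=1 mode grows fastest (−λₙ is largest for n=1) → dominates.
Asymptotic: φ ~ c₁ sin(πx/2.4808) e^{2.397t} (exponential growth at rate −λ₁ ≈ 2.397).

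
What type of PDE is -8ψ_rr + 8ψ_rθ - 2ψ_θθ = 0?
With A = -8, B = 8, C = -2, the discriminant is 0. This is a parabolic PDE.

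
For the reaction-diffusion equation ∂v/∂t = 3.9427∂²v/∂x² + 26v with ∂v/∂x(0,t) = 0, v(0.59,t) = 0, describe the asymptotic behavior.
v → 0. Diffusion dominates reaction (r=26 < κπ²/(4L²)≈27.95); solution decays.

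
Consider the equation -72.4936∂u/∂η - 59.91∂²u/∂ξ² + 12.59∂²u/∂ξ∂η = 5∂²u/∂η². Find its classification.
Rewriting in standard form: -59.91∂²u/∂ξ² + 12.59∂²u/∂ξ∂η - 5∂²u/∂η² - 72.4936∂u/∂η = 0. Elliptic. (A = -59.91, B = 12.59, C = -5 gives B² - 4AC = -1039.6919.)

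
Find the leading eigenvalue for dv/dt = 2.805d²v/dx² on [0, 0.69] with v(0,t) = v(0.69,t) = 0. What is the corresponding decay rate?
Eigenvalues: λₙ = 2.805n²π²/0.69².
First three modes:
  n=1: λ₁ = 2.805π²/0.69² ≈ 58.148
  n=2: λ₂ = 11.22π²/0.69² ≈ 232.592 (4× faster decay)
  n=3: λ₃ = 25.245π²/0.69² ≈ 523.332 (9× faster decay)
As t → ∞, higher modes decay exponentially faster. The n=1 mode dominates: v ~ c₁ sin(πx/0.69) e^{-λ₁t}.
Decay rate: λ₁ = 2.805π²/0.69² ≈ 58.148.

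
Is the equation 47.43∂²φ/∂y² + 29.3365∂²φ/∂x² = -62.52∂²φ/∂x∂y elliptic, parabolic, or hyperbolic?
Rewriting in standard form: 29.3365∂²φ/∂x² + 62.52∂²φ/∂x∂y + 47.43∂²φ/∂y² = 0. Computing B² - 4AC with A = 29.3365, B = 62.52, C = 47.43: discriminant = -1656.97038 (negative). Answer: elliptic.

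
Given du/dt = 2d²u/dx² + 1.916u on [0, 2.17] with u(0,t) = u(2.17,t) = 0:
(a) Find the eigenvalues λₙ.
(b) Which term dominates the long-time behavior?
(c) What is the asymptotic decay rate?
Eigenvalues: λₙ = 2n²π²/2.17² - 1.916.
First three modes:
  n=1: λ₁ = 2π²/2.17² - 1.916 ≈ 2.276
  n=2: λ₂ = 8π²/2.17² - 1.916 ≈ 14.852
  n=3: λ₃ = 18π²/2.17² - 1.916 ≈ 35.811
Since 2π²/2.17² ≈ 4.192 > 1.916, all λₙ > 0.
The n=1 mode decays slowest → dominates as t → ∞.
Asymptotic: u ~ c₁ sin(πx/2.17) e^{-λ₁t} with decay rate λ₁ ≈ 2.276.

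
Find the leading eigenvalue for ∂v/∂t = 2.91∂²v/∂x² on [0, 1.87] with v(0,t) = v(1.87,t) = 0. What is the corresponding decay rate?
Eigenvalues: λₙ = 2.91n²π²/1.87².
First three modes:
  n=1: λ₁ = 2.91π²/1.87² ≈ 8.213
  n=2: λ₂ = 11.64π²/1.87² ≈ 32.853 (4× faster decay)
  n=3: λ₃ = 26.19π²/1.87² ≈ 73.918 (9× faster decay)
As t → ∞, higher modes decay exponentially faster. The n=1 mode dominates: v ~ c₁ sin(πx/1.87) e^{-λ₁t}.
Decay rate: λ₁ = 2.91π²/1.87² ≈ 8.213.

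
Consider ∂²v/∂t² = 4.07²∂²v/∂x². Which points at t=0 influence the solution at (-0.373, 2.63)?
Domain of dependence: [-11.0771, 10.3311]. Signals travel at speed 4.07, so data within |x - -0.373| ≤ 4.07·2.63 = 10.7041 can reach the point.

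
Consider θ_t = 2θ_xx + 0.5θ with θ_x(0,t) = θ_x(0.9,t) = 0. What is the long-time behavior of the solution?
As t → ∞, θ grows unboundedly. With Neumann BCs the constant mode has diffusion eigenvalue 0, so any r > 0 makes it grow like e^(0.5t); solution grows exponentially.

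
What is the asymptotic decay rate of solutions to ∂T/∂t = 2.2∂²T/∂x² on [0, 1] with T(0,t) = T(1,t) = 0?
Eigenvalues: λₙ = 2.2n²π².
First three modes:
  n=1: λ₁ = 2.2π² ≈ 21.713
  n=2: λ₂ = 8.8π² ≈ 86.853 (4× faster decay)
  n=3: λ₃ = 19.8π² ≈ 195.418 (9× faster decay)
As t → ∞, higher modes decay exponentially faster. The n=1 mode dominates: T ~ c₁ sin(πx) e^{-λ₁t}.
Decay rate: λ₁ = 2.2π² ≈ 21.713.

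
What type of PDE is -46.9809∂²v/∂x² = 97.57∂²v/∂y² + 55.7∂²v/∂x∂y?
Rewriting in standard form: -46.9809∂²v/∂x² - 55.7∂²v/∂x∂y - 97.57∂²v/∂y² = 0. With A = -46.9809, B = -55.7, C = -97.57, the discriminant is -15233.215652. This is an elliptic PDE.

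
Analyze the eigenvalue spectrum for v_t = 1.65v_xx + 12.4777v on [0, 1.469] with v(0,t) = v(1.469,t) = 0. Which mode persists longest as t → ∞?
Eigenvalues: λₙ = 1.65n²π²/1.469² - 12.4777.
First three modes:
  n=1: λ₁ = 1.65π²/1.469² - 12.4777 ≈ -4.931
  n=2: λ₂ = 6.6π²/1.469² - 12.4777 ≈ 17.708
  n=3: λ₃ = 14.85π²/1.469² - 12.4777 ≈ 55.44
Since 1.65π²/1.469² ≈ 7.546 < 12.4777, λ₁ < 0.
The n=1 mode grows fastest (−λₙ is largest for n=1) → dominates.
Asymptotic: v ~ c₁ sin(πx/1.469) e^{4.931t} (exponential growth at rate −λ₁ ≈ 4.931).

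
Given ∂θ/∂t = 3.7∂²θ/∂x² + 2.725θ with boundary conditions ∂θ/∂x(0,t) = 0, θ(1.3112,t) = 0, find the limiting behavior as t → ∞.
θ → 0. Diffusion dominates reaction (r=2.725 < κπ²/(4L²)≈5.31); solution decays.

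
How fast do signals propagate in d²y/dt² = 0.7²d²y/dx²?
Speed = 0.7. Information travels along characteristics x = x₀ ± 0.7t.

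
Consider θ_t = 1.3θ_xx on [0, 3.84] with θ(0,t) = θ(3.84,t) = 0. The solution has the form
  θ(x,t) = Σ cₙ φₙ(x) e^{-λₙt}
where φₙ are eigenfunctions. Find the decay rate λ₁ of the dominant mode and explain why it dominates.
Eigenvalues: λₙ = 1.3n²π²/3.84².
First three modes:
  n=1: λ₁ = 1.3π²/3.84² ≈ 0.87
  n=2: λ₂ = 5.2π²/3.84² ≈ 3.48 (4× faster decay)
  n=3: λ₃ = 11.7π²/3.84² ≈ 7.831 (9× faster decay)
As t → ∞, higher modes decay exponentially faster. The n=1 mode dominates: θ ~ c₁ sin(πx/3.84) e^{-λ₁t}.
Decay rate: λ₁ = 1.3π²/3.84² ≈ 0.87.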